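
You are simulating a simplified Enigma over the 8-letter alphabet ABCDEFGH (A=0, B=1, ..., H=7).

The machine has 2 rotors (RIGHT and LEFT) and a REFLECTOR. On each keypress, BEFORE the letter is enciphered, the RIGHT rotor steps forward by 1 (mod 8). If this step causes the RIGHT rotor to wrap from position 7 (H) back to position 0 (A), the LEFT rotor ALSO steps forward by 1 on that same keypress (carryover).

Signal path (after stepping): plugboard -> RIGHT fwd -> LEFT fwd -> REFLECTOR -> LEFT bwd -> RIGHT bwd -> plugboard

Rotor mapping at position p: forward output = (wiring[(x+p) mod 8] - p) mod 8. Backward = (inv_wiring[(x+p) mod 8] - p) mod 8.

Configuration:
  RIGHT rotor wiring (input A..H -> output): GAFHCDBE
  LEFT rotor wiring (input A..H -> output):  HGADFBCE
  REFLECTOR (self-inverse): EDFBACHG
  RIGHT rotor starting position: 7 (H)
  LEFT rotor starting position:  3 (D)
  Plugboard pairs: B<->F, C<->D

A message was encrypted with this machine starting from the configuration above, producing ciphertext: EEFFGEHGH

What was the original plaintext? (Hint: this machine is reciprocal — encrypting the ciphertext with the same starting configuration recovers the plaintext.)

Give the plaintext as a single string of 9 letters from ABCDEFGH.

Answer: CACHDABED

Derivation:
Char 1 ('E'): step: R->0, L->4 (L advanced); E->plug->E->R->C->L->G->refl->H->L'->H->R'->D->plug->C
Char 2 ('E'): step: R->1, L=4; E->plug->E->R->C->L->G->refl->H->L'->H->R'->A->plug->A
Char 3 ('F'): step: R->2, L=4; F->plug->B->R->F->L->C->refl->F->L'->B->R'->D->plug->C
Char 4 ('F'): step: R->3, L=4; F->plug->B->R->H->L->H->refl->G->L'->C->R'->H->plug->H
Char 5 ('G'): step: R->4, L=4; G->plug->G->R->B->L->F->refl->C->L'->F->R'->C->plug->D
Char 6 ('E'): step: R->5, L=4; E->plug->E->R->D->L->A->refl->E->L'->G->R'->A->plug->A
Char 7 ('H'): step: R->6, L=4; H->plug->H->R->F->L->C->refl->F->L'->B->R'->F->plug->B
Char 8 ('G'): step: R->7, L=4; G->plug->G->R->E->L->D->refl->B->L'->A->R'->E->plug->E
Char 9 ('H'): step: R->0, L->5 (L advanced); H->plug->H->R->E->L->B->refl->D->L'->F->R'->C->plug->D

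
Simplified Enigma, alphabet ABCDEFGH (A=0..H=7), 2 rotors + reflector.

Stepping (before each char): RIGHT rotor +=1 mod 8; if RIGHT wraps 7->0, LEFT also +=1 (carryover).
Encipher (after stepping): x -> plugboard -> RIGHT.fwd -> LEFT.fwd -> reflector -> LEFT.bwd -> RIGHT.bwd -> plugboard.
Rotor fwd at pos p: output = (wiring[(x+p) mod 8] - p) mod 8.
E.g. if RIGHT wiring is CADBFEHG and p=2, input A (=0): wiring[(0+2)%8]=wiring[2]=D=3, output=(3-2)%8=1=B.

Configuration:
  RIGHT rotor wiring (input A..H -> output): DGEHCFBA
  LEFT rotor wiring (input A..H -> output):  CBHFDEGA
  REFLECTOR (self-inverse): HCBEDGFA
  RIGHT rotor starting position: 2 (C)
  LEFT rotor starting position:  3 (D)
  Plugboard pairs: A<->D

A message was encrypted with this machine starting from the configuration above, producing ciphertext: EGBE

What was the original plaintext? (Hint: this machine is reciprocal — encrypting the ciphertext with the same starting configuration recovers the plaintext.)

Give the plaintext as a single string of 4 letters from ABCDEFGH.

Char 1 ('E'): step: R->3, L=3; E->plug->E->R->F->L->H->refl->A->L'->B->R'->H->plug->H
Char 2 ('G'): step: R->4, L=3; G->plug->G->R->A->L->C->refl->B->L'->C->R'->F->plug->F
Char 3 ('B'): step: R->5, L=3; B->plug->B->R->E->L->F->refl->G->L'->G->R'->D->plug->A
Char 4 ('E'): step: R->6, L=3; E->plug->E->R->G->L->G->refl->F->L'->E->R'->G->plug->G

Answer: HFAG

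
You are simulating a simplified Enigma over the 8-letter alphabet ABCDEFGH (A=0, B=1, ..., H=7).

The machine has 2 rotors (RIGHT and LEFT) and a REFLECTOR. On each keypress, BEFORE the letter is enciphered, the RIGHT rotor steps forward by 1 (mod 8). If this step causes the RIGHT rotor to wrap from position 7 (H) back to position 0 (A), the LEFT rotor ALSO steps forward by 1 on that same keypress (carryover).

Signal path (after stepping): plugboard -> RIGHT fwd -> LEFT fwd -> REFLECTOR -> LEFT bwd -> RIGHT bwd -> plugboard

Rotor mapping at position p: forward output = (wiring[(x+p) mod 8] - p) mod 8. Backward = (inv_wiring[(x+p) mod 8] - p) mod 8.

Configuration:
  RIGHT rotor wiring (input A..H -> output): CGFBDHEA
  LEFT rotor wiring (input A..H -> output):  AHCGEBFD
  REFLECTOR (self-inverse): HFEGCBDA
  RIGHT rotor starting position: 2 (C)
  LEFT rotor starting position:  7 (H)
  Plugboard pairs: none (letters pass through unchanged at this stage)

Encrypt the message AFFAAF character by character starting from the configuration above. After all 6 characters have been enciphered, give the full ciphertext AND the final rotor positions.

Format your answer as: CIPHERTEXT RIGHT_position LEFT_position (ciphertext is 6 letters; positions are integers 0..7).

Answer: BDHDHE 0 0

Derivation:
Char 1 ('A'): step: R->3, L=7; A->plug->A->R->G->L->C->refl->E->L'->A->R'->B->plug->B
Char 2 ('F'): step: R->4, L=7; F->plug->F->R->C->L->A->refl->H->L'->E->R'->D->plug->D
Char 3 ('F'): step: R->5, L=7; F->plug->F->R->A->L->E->refl->C->L'->G->R'->H->plug->H
Char 4 ('A'): step: R->6, L=7; A->plug->A->R->G->L->C->refl->E->L'->A->R'->D->plug->D
Char 5 ('A'): step: R->7, L=7; A->plug->A->R->B->L->B->refl->F->L'->F->R'->H->plug->H
Char 6 ('F'): step: R->0, L->0 (L advanced); F->plug->F->R->H->L->D->refl->G->L'->D->R'->E->plug->E
Final: ciphertext=BDHDHE, RIGHT=0, LEFT=0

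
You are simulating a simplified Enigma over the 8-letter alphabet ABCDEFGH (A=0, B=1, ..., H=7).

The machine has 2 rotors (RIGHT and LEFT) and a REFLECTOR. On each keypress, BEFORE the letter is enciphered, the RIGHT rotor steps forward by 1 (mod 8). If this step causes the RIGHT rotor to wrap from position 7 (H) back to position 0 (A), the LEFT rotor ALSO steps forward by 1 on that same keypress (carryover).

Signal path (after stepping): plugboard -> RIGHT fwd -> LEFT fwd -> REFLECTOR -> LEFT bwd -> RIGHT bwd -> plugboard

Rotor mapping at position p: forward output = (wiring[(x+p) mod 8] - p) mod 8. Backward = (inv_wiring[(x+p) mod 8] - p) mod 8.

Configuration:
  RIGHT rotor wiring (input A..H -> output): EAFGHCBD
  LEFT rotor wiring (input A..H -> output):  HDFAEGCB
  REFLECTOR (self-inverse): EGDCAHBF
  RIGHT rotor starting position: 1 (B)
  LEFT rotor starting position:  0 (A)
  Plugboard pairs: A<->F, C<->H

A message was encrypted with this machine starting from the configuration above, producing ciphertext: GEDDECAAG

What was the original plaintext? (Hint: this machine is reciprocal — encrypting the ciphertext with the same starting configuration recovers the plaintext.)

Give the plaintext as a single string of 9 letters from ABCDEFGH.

Answer: DCHFBAFCB

Derivation:
Char 1 ('G'): step: R->2, L=0; G->plug->G->R->C->L->F->refl->H->L'->A->R'->D->plug->D
Char 2 ('E'): step: R->3, L=0; E->plug->E->R->A->L->H->refl->F->L'->C->R'->H->plug->C
Char 3 ('D'): step: R->4, L=0; D->plug->D->R->H->L->B->refl->G->L'->F->R'->C->plug->H
Char 4 ('D'): step: R->5, L=0; D->plug->D->R->H->L->B->refl->G->L'->F->R'->A->plug->F
Char 5 ('E'): step: R->6, L=0; E->plug->E->R->H->L->B->refl->G->L'->F->R'->B->plug->B
Char 6 ('C'): step: R->7, L=0; C->plug->H->R->C->L->F->refl->H->L'->A->R'->F->plug->A
Char 7 ('A'): step: R->0, L->1 (L advanced); A->plug->F->R->C->L->H->refl->F->L'->E->R'->A->plug->F
Char 8 ('A'): step: R->1, L=1; A->plug->F->R->A->L->C->refl->D->L'->D->R'->H->plug->C
Char 9 ('G'): step: R->2, L=1; G->plug->G->R->C->L->H->refl->F->L'->E->R'->B->plug->B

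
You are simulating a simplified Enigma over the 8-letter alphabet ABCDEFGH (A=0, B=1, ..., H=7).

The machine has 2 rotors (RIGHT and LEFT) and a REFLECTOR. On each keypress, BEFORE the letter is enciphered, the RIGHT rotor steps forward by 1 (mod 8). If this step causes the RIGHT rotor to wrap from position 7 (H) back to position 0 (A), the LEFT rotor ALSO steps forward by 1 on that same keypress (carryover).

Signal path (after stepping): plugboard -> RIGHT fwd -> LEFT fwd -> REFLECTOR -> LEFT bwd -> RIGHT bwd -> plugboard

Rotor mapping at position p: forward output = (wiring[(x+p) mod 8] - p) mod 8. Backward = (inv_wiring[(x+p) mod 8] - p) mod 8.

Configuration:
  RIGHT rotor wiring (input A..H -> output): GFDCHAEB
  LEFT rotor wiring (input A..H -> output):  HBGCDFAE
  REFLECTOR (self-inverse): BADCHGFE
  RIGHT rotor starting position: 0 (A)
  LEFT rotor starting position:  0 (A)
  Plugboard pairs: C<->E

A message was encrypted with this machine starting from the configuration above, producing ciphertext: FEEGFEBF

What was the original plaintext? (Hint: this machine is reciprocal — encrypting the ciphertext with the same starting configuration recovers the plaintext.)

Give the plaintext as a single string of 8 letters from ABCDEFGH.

Char 1 ('F'): step: R->1, L=0; F->plug->F->R->D->L->C->refl->D->L'->E->R'->A->plug->A
Char 2 ('E'): step: R->2, L=0; E->plug->C->R->F->L->F->refl->G->L'->C->R'->E->plug->C
Char 3 ('E'): step: R->3, L=0; E->plug->C->R->F->L->F->refl->G->L'->C->R'->G->plug->G
Char 4 ('G'): step: R->4, L=0; G->plug->G->R->H->L->E->refl->H->L'->A->R'->C->plug->E
Char 5 ('F'): step: R->5, L=0; F->plug->F->R->G->L->A->refl->B->L'->B->R'->D->plug->D
Char 6 ('E'): step: R->6, L=0; E->plug->C->R->A->L->H->refl->E->L'->H->R'->D->plug->D
Char 7 ('B'): step: R->7, L=0; B->plug->B->R->H->L->E->refl->H->L'->A->R'->F->plug->F
Char 8 ('F'): step: R->0, L->1 (L advanced); F->plug->F->R->A->L->A->refl->B->L'->C->R'->D->plug->D

Answer: ACGEDDFD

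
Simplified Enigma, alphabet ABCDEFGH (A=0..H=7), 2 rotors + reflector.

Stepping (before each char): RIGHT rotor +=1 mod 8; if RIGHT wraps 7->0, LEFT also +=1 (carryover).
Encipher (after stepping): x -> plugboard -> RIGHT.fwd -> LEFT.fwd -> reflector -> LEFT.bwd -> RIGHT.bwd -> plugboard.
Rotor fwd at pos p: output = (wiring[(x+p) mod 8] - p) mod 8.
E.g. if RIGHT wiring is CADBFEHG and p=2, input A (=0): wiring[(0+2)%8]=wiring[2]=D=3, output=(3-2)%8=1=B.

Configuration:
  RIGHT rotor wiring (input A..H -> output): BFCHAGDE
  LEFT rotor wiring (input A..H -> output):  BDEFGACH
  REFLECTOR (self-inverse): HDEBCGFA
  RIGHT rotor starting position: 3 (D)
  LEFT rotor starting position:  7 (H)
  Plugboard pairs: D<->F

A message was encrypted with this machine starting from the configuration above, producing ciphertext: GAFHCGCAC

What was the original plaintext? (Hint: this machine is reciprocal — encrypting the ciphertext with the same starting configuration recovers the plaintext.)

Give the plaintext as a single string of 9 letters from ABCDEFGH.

Answer: CGBFDADCE

Derivation:
Char 1 ('G'): step: R->4, L=7; G->plug->G->R->G->L->B->refl->D->L'->H->R'->C->plug->C
Char 2 ('A'): step: R->5, L=7; A->plug->A->R->B->L->C->refl->E->L'->C->R'->G->plug->G
Char 3 ('F'): step: R->6, L=7; F->plug->D->R->H->L->D->refl->B->L'->G->R'->B->plug->B
Char 4 ('H'): step: R->7, L=7; H->plug->H->R->E->L->G->refl->F->L'->D->R'->D->plug->F
Char 5 ('C'): step: R->0, L->0 (L advanced); C->plug->C->R->C->L->E->refl->C->L'->G->R'->F->plug->D
Char 6 ('G'): step: R->1, L=0; G->plug->G->R->D->L->F->refl->G->L'->E->R'->A->plug->A
Char 7 ('C'): step: R->2, L=0; C->plug->C->R->G->L->C->refl->E->L'->C->R'->F->plug->D
Char 8 ('A'): step: R->3, L=0; A->plug->A->R->E->L->G->refl->F->L'->D->R'->C->plug->C
Char 9 ('C'): step: R->4, L=0; C->plug->C->R->H->L->H->refl->A->L'->F->R'->E->plug->E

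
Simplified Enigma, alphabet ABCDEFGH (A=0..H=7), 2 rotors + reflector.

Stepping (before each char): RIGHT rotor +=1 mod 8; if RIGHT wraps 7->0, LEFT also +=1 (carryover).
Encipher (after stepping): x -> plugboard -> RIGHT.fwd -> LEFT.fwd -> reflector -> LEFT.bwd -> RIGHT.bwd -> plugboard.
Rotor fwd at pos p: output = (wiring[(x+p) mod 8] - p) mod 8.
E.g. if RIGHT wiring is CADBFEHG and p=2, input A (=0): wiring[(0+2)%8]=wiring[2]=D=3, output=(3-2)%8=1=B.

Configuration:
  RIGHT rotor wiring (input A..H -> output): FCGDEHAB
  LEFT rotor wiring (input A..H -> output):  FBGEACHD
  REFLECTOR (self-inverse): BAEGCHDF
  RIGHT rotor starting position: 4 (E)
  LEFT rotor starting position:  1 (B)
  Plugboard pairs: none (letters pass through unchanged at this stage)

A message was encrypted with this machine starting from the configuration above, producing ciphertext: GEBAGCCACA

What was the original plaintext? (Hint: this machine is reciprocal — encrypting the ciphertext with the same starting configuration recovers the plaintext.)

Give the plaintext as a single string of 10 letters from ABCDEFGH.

Answer: HDDDAEGEHG

Derivation:
Char 1 ('G'): step: R->5, L=1; G->plug->G->R->G->L->C->refl->E->L'->H->R'->H->plug->H
Char 2 ('E'): step: R->6, L=1; E->plug->E->R->A->L->A->refl->B->L'->E->R'->D->plug->D
Char 3 ('B'): step: R->7, L=1; B->plug->B->R->G->L->C->refl->E->L'->H->R'->D->plug->D
Char 4 ('A'): step: R->0, L->2 (L advanced); A->plug->A->R->F->L->B->refl->A->L'->D->R'->D->plug->D
Char 5 ('G'): step: R->1, L=2; G->plug->G->R->A->L->E->refl->C->L'->B->R'->A->plug->A
Char 6 ('C'): step: R->2, L=2; C->plug->C->R->C->L->G->refl->D->L'->G->R'->E->plug->E
Char 7 ('C'): step: R->3, L=2; C->plug->C->R->E->L->F->refl->H->L'->H->R'->G->plug->G
Char 8 ('A'): step: R->4, L=2; A->plug->A->R->A->L->E->refl->C->L'->B->R'->E->plug->E
Char 9 ('C'): step: R->5, L=2; C->plug->C->R->E->L->F->refl->H->L'->H->R'->H->plug->H
Char 10 ('A'): step: R->6, L=2; A->plug->A->R->C->L->G->refl->D->L'->G->R'->G->plug->G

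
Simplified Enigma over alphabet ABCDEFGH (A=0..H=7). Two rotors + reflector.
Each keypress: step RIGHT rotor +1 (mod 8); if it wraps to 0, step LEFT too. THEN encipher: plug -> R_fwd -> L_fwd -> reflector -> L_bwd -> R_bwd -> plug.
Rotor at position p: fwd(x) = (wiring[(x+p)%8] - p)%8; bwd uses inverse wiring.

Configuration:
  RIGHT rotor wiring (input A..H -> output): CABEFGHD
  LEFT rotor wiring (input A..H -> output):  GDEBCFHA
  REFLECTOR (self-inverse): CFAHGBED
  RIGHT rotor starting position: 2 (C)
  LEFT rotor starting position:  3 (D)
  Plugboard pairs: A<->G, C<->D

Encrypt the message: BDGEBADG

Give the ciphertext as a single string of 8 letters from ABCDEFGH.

Char 1 ('B'): step: R->3, L=3; B->plug->B->R->C->L->C->refl->A->L'->G->R'->H->plug->H
Char 2 ('D'): step: R->4, L=3; D->plug->C->R->D->L->E->refl->G->L'->A->R'->H->plug->H
Char 3 ('G'): step: R->5, L=3; G->plug->A->R->B->L->H->refl->D->L'->F->R'->D->plug->C
Char 4 ('E'): step: R->6, L=3; E->plug->E->R->D->L->E->refl->G->L'->A->R'->H->plug->H
Char 5 ('B'): step: R->7, L=3; B->plug->B->R->D->L->E->refl->G->L'->A->R'->H->plug->H
Char 6 ('A'): step: R->0, L->4 (L advanced); A->plug->G->R->H->L->F->refl->B->L'->B->R'->C->plug->D
Char 7 ('D'): step: R->1, L=4; D->plug->C->R->D->L->E->refl->G->L'->A->R'->B->plug->B
Char 8 ('G'): step: R->2, L=4; G->plug->A->R->H->L->F->refl->B->L'->B->R'->F->plug->F

Answer: HHCHHDBF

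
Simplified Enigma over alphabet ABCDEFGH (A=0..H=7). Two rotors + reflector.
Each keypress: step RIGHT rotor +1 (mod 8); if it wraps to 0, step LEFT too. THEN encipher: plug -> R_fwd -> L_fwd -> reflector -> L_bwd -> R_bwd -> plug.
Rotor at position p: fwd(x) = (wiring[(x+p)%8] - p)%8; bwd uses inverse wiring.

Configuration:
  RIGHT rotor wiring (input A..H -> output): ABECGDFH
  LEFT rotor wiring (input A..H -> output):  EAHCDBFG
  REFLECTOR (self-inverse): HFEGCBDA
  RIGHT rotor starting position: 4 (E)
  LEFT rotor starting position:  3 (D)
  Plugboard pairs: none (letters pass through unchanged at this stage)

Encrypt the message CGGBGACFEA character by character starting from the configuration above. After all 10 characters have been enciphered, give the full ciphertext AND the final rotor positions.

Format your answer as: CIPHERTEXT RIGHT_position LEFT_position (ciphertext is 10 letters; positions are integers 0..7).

Answer: EBCDHDEDBE 6 4

Derivation:
Char 1 ('C'): step: R->5, L=3; C->plug->C->R->C->L->G->refl->D->L'->E->R'->E->plug->E
Char 2 ('G'): step: R->6, L=3; G->plug->G->R->A->L->H->refl->A->L'->B->R'->B->plug->B
Char 3 ('G'): step: R->7, L=3; G->plug->G->R->E->L->D->refl->G->L'->C->R'->C->plug->C
Char 4 ('B'): step: R->0, L->4 (L advanced); B->plug->B->R->B->L->F->refl->B->L'->C->R'->D->plug->D
Char 5 ('G'): step: R->1, L=4; G->plug->G->R->G->L->D->refl->G->L'->H->R'->H->plug->H
Char 6 ('A'): step: R->2, L=4; A->plug->A->R->C->L->B->refl->F->L'->B->R'->D->plug->D
Char 7 ('C'): step: R->3, L=4; C->plug->C->R->A->L->H->refl->A->L'->E->R'->E->plug->E
Char 8 ('F'): step: R->4, L=4; F->plug->F->R->F->L->E->refl->C->L'->D->R'->D->plug->D
Char 9 ('E'): step: R->5, L=4; E->plug->E->R->E->L->A->refl->H->L'->A->R'->B->plug->B
Char 10 ('A'): step: R->6, L=4; A->plug->A->R->H->L->G->refl->D->L'->G->R'->E->plug->E
Final: ciphertext=EBCDHDEDBE, RIGHT=6, LEFT=4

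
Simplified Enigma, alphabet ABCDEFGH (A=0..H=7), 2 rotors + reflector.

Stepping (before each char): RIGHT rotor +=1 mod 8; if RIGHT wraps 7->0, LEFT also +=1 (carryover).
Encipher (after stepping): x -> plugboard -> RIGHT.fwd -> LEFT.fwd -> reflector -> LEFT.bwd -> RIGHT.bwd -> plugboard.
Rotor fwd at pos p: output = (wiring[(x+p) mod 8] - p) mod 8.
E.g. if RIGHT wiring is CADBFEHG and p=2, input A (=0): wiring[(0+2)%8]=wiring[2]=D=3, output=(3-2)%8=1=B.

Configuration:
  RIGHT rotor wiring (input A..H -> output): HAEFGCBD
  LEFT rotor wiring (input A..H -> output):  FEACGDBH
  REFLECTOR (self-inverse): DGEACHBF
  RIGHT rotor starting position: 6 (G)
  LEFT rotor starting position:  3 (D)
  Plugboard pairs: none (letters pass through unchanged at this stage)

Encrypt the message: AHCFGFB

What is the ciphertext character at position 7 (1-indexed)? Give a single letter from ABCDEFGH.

Char 1 ('A'): step: R->7, L=3; A->plug->A->R->E->L->E->refl->C->L'->F->R'->D->plug->D
Char 2 ('H'): step: R->0, L->4 (L advanced); H->plug->H->R->D->L->D->refl->A->L'->F->R'->D->plug->D
Char 3 ('C'): step: R->1, L=4; C->plug->C->R->E->L->B->refl->G->L'->H->R'->A->plug->A
Char 4 ('F'): step: R->2, L=4; F->plug->F->R->B->L->H->refl->F->L'->C->R'->A->plug->A
Char 5 ('G'): step: R->3, L=4; G->plug->G->R->F->L->A->refl->D->L'->D->R'->B->plug->B
Char 6 ('F'): step: R->4, L=4; F->plug->F->R->E->L->B->refl->G->L'->H->R'->D->plug->D
Char 7 ('B'): step: R->5, L=4; B->plug->B->R->E->L->B->refl->G->L'->H->R'->F->plug->F

F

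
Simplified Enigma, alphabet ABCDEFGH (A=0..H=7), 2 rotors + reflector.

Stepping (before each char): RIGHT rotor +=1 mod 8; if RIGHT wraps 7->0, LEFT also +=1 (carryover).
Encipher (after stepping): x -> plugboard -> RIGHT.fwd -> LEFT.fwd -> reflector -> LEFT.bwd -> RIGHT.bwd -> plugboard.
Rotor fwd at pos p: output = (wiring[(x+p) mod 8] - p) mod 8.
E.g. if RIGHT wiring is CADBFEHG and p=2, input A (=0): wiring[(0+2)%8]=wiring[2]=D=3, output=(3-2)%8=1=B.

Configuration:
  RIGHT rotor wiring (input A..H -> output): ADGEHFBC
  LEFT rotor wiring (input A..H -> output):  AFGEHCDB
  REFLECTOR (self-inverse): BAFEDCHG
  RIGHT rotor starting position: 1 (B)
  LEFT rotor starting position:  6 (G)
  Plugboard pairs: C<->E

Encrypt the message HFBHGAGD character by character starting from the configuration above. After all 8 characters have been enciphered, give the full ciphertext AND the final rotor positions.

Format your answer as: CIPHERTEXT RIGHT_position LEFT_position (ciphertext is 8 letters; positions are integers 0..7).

Answer: CHFAHCFH 1 7

Derivation:
Char 1 ('H'): step: R->2, L=6; H->plug->H->R->B->L->D->refl->E->L'->H->R'->E->plug->C
Char 2 ('F'): step: R->3, L=6; F->plug->F->R->F->L->G->refl->H->L'->D->R'->H->plug->H
Char 3 ('B'): step: R->4, L=6; B->plug->B->R->B->L->D->refl->E->L'->H->R'->F->plug->F
Char 4 ('H'): step: R->5, L=6; H->plug->H->R->C->L->C->refl->F->L'->A->R'->A->plug->A
Char 5 ('G'): step: R->6, L=6; G->plug->G->R->B->L->D->refl->E->L'->H->R'->H->plug->H
Char 6 ('A'): step: R->7, L=6; A->plug->A->R->D->L->H->refl->G->L'->F->R'->E->plug->C
Char 7 ('G'): step: R->0, L->7 (L advanced); G->plug->G->R->B->L->B->refl->A->L'->F->R'->F->plug->F
Char 8 ('D'): step: R->1, L=7; D->plug->D->R->G->L->D->refl->E->L'->H->R'->H->plug->H
Final: ciphertext=CHFAHCFH, RIGHT=1, LEFT=7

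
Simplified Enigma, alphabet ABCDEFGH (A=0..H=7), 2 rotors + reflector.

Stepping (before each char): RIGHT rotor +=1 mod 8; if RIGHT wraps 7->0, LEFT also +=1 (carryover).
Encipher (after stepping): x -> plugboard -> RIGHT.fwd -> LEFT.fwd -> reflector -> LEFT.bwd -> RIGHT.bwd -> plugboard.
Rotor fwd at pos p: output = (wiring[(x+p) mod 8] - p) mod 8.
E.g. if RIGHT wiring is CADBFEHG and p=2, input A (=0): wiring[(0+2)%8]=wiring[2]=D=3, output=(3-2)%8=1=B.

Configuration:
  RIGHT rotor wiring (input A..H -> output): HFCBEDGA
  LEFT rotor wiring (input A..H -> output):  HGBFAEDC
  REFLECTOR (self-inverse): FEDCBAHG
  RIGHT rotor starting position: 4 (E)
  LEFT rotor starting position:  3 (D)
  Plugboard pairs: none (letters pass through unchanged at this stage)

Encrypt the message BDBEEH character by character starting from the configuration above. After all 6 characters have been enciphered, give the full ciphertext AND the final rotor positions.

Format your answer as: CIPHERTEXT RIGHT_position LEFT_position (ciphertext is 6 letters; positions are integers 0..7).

Answer: CECBDC 2 4

Derivation:
Char 1 ('B'): step: R->5, L=3; B->plug->B->R->B->L->F->refl->A->L'->D->R'->C->plug->C
Char 2 ('D'): step: R->6, L=3; D->plug->D->R->H->L->G->refl->H->L'->E->R'->E->plug->E
Char 3 ('B'): step: R->7, L=3; B->plug->B->R->A->L->C->refl->D->L'->G->R'->C->plug->C
Char 4 ('E'): step: R->0, L->4 (L advanced); E->plug->E->R->E->L->D->refl->C->L'->F->R'->B->plug->B
Char 5 ('E'): step: R->1, L=4; E->plug->E->R->C->L->H->refl->G->L'->D->R'->D->plug->D
Char 6 ('H'): step: R->2, L=4; H->plug->H->R->D->L->G->refl->H->L'->C->R'->C->plug->C
Final: ciphertext=CECBDC, RIGHT=2, LEFT=4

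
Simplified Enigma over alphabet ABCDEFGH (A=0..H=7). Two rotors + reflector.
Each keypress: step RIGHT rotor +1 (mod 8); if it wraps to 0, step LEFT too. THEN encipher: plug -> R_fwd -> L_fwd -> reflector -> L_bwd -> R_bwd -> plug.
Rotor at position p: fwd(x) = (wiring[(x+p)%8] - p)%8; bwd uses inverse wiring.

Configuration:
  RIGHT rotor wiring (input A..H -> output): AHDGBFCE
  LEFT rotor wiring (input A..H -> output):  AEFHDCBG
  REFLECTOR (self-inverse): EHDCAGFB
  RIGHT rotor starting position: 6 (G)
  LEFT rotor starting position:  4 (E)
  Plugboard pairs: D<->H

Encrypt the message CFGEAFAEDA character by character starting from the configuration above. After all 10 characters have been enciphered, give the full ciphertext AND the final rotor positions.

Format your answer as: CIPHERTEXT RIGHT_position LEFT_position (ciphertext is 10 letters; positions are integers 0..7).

Char 1 ('C'): step: R->7, L=4; C->plug->C->R->A->L->H->refl->B->L'->G->R'->G->plug->G
Char 2 ('F'): step: R->0, L->5 (L advanced); F->plug->F->R->F->L->A->refl->E->L'->B->R'->E->plug->E
Char 3 ('G'): step: R->1, L=5; G->plug->G->R->D->L->D->refl->C->L'->G->R'->A->plug->A
Char 4 ('E'): step: R->2, L=5; E->plug->E->R->A->L->F->refl->G->L'->H->R'->C->plug->C
Char 5 ('A'): step: R->3, L=5; A->plug->A->R->D->L->D->refl->C->L'->G->R'->B->plug->B
Char 6 ('F'): step: R->4, L=5; F->plug->F->R->D->L->D->refl->C->L'->G->R'->C->plug->C
Char 7 ('A'): step: R->5, L=5; A->plug->A->R->A->L->F->refl->G->L'->H->R'->C->plug->C
Char 8 ('E'): step: R->6, L=5; E->plug->E->R->F->L->A->refl->E->L'->B->R'->D->plug->H
Char 9 ('D'): step: R->7, L=5; D->plug->H->R->D->L->D->refl->C->L'->G->R'->G->plug->G
Char 10 ('A'): step: R->0, L->6 (L advanced); A->plug->A->R->A->L->D->refl->C->L'->C->R'->G->plug->G
Final: ciphertext=GEACBCCHGG, RIGHT=0, LEFT=6

Answer: GEACBCCHGG 0 6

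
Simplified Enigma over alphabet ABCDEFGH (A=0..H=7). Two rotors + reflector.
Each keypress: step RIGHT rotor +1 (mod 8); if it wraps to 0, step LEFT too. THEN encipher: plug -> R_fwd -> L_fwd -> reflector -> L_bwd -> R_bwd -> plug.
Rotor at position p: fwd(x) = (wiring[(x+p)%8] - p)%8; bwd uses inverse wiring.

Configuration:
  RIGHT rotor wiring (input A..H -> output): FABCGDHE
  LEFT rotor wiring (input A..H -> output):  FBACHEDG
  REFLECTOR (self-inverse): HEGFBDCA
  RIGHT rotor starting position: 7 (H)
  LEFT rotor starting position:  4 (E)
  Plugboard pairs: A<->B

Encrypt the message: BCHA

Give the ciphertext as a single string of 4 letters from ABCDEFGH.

Answer: EBEC

Derivation:
Char 1 ('B'): step: R->0, L->5 (L advanced); B->plug->A->R->F->L->D->refl->F->L'->G->R'->E->plug->E
Char 2 ('C'): step: R->1, L=5; C->plug->C->R->B->L->G->refl->C->L'->H->R'->A->plug->B
Char 3 ('H'): step: R->2, L=5; H->plug->H->R->G->L->F->refl->D->L'->F->R'->E->plug->E
Char 4 ('A'): step: R->3, L=5; A->plug->B->R->D->L->A->refl->H->L'->A->R'->C->plug->C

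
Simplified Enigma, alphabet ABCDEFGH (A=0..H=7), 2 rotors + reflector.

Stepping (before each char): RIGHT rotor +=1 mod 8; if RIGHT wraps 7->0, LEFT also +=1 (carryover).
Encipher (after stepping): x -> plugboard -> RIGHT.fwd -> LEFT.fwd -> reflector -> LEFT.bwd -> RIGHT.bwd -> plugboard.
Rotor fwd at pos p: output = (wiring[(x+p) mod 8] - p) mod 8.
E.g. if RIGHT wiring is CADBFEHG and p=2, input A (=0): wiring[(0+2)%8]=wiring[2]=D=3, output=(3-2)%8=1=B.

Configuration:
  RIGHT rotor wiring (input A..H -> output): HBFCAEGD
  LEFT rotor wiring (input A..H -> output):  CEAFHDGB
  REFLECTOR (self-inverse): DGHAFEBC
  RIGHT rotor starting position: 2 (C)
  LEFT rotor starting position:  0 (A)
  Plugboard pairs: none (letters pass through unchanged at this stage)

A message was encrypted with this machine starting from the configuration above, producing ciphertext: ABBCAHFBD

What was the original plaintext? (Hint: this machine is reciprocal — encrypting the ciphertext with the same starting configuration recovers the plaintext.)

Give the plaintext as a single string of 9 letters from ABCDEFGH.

Char 1 ('A'): step: R->3, L=0; A->plug->A->R->H->L->B->refl->G->L'->G->R'->G->plug->G
Char 2 ('B'): step: R->4, L=0; B->plug->B->R->A->L->C->refl->H->L'->E->R'->A->plug->A
Char 3 ('B'): step: R->5, L=0; B->plug->B->R->B->L->E->refl->F->L'->D->R'->H->plug->H
Char 4 ('C'): step: R->6, L=0; C->plug->C->R->B->L->E->refl->F->L'->D->R'->D->plug->D
Char 5 ('A'): step: R->7, L=0; A->plug->A->R->E->L->H->refl->C->L'->A->R'->B->plug->B
Char 6 ('H'): step: R->0, L->1 (L advanced); H->plug->H->R->D->L->G->refl->B->L'->H->R'->A->plug->A
Char 7 ('F'): step: R->1, L=1; F->plug->F->R->F->L->F->refl->E->L'->C->R'->G->plug->G
Char 8 ('B'): step: R->2, L=1; B->plug->B->R->A->L->D->refl->A->L'->G->R'->C->plug->C
Char 9 ('D'): step: R->3, L=1; D->plug->D->R->D->L->G->refl->B->L'->H->R'->A->plug->A

Answer: GAHDBAGCA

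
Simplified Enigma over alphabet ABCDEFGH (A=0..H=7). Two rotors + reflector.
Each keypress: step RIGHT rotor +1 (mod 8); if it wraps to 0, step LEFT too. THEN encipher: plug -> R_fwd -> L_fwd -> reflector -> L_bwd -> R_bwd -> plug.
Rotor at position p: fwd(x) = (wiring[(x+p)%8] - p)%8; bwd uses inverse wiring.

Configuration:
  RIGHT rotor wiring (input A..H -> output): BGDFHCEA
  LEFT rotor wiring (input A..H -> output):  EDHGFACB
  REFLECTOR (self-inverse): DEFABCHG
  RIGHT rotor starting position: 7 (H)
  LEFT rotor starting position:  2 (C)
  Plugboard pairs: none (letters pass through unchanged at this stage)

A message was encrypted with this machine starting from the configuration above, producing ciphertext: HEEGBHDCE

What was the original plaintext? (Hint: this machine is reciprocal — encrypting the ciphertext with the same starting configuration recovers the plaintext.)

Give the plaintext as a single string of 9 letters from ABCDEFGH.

Answer: BBABCEAHC

Derivation:
Char 1 ('H'): step: R->0, L->3 (L advanced); H->plug->H->R->A->L->D->refl->A->L'->G->R'->B->plug->B
Char 2 ('E'): step: R->1, L=3; E->plug->E->R->B->L->C->refl->F->L'->C->R'->B->plug->B
Char 3 ('E'): step: R->2, L=3; E->plug->E->R->C->L->F->refl->C->L'->B->R'->A->plug->A
Char 4 ('G'): step: R->3, L=3; G->plug->G->R->D->L->H->refl->G->L'->E->R'->B->plug->B
Char 5 ('B'): step: R->4, L=3; B->plug->B->R->G->L->A->refl->D->L'->A->R'->C->plug->C
Char 6 ('H'): step: R->5, L=3; H->plug->H->R->C->L->F->refl->C->L'->B->R'->E->plug->E
Char 7 ('D'): step: R->6, L=3; D->plug->D->R->A->L->D->refl->A->L'->G->R'->A->plug->A
Char 8 ('C'): step: R->7, L=3; C->plug->C->R->H->L->E->refl->B->L'->F->R'->H->plug->H
Char 9 ('E'): step: R->0, L->4 (L advanced); E->plug->E->R->H->L->C->refl->F->L'->D->R'->C->plug->C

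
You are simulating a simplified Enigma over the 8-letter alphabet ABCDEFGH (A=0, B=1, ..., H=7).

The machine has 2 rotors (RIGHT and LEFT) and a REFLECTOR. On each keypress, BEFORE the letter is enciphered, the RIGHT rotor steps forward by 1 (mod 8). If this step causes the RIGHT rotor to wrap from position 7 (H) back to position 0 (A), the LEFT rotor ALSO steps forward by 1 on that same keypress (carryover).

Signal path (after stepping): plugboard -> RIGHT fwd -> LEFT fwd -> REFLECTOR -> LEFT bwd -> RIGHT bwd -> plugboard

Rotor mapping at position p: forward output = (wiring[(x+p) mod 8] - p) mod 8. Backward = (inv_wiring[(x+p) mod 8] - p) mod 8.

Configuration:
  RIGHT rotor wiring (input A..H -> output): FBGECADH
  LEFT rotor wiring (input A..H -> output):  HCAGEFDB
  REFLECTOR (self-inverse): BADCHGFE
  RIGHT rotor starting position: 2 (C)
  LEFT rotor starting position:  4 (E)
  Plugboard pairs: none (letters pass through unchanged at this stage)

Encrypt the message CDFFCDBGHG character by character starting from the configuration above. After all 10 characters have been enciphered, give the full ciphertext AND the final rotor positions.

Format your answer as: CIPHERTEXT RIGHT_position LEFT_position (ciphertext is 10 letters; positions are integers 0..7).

Char 1 ('C'): step: R->3, L=4; C->plug->C->R->F->L->G->refl->F->L'->D->R'->H->plug->H
Char 2 ('D'): step: R->4, L=4; D->plug->D->R->D->L->F->refl->G->L'->F->R'->F->plug->F
Char 3 ('F'): step: R->5, L=4; F->plug->F->R->B->L->B->refl->A->L'->A->R'->D->plug->D
Char 4 ('F'): step: R->6, L=4; F->plug->F->R->G->L->E->refl->H->L'->C->R'->H->plug->H
Char 5 ('C'): step: R->7, L=4; C->plug->C->R->C->L->H->refl->E->L'->G->R'->B->plug->B
Char 6 ('D'): step: R->0, L->5 (L advanced); D->plug->D->R->E->L->F->refl->G->L'->B->R'->B->plug->B
Char 7 ('B'): step: R->1, L=5; B->plug->B->R->F->L->D->refl->C->L'->D->R'->C->plug->C
Char 8 ('G'): step: R->2, L=5; G->plug->G->R->D->L->C->refl->D->L'->F->R'->F->plug->F
Char 9 ('H'): step: R->3, L=5; H->plug->H->R->D->L->C->refl->D->L'->F->R'->C->plug->C
Char 10 ('G'): step: R->4, L=5; G->plug->G->R->C->L->E->refl->H->L'->H->R'->C->plug->C
Final: ciphertext=HFDHBBCFCC, RIGHT=4, LEFT=5

Answer: HFDHBBCFCC 4 5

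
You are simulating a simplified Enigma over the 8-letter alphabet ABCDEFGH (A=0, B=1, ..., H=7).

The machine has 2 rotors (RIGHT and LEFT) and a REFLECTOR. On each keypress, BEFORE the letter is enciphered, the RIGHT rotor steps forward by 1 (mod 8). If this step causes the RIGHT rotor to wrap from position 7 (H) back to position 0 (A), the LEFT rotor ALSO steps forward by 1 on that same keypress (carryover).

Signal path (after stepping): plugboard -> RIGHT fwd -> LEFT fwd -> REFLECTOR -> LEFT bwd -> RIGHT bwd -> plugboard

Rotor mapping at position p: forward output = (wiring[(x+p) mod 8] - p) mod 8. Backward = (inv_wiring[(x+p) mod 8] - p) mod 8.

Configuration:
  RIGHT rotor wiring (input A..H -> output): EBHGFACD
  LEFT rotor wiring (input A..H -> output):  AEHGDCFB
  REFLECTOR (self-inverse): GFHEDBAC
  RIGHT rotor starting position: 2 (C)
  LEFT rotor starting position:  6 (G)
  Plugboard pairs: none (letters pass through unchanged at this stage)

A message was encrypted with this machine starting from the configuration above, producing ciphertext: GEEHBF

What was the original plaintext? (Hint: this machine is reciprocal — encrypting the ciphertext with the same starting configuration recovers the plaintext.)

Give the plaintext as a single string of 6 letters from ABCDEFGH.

Answer: HHCFHA

Derivation:
Char 1 ('G'): step: R->3, L=6; G->plug->G->R->G->L->F->refl->B->L'->E->R'->H->plug->H
Char 2 ('E'): step: R->4, L=6; E->plug->E->R->A->L->H->refl->C->L'->C->R'->H->plug->H
Char 3 ('E'): step: R->5, L=6; E->plug->E->R->E->L->B->refl->F->L'->G->R'->C->plug->C
Char 4 ('H'): step: R->6, L=6; H->plug->H->R->C->L->C->refl->H->L'->A->R'->F->plug->F
Char 5 ('B'): step: R->7, L=6; B->plug->B->R->F->L->A->refl->G->L'->D->R'->H->plug->H
Char 6 ('F'): step: R->0, L->7 (L advanced); F->plug->F->R->A->L->C->refl->H->L'->E->R'->A->plug->A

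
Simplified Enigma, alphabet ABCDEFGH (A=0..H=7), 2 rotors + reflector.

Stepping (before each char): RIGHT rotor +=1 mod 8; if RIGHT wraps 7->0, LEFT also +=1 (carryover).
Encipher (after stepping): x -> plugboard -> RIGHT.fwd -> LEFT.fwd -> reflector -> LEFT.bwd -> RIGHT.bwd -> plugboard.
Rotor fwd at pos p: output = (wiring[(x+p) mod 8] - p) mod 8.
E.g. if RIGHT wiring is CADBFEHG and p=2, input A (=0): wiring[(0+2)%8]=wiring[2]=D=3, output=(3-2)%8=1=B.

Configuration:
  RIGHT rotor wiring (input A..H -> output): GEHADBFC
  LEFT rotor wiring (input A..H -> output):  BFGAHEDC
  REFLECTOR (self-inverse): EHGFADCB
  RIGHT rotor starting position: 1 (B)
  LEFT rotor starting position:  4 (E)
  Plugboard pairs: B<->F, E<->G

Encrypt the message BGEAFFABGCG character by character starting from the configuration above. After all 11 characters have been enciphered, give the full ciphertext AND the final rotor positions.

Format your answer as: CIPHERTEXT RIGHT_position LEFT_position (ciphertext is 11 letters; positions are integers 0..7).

Char 1 ('B'): step: R->2, L=4; B->plug->F->R->A->L->D->refl->F->L'->E->R'->G->plug->E
Char 2 ('G'): step: R->3, L=4; G->plug->E->R->H->L->E->refl->A->L'->B->R'->G->plug->E
Char 3 ('E'): step: R->4, L=4; E->plug->G->R->D->L->G->refl->C->L'->G->R'->D->plug->D
Char 4 ('A'): step: R->5, L=4; A->plug->A->R->E->L->F->refl->D->L'->A->R'->B->plug->F
Char 5 ('F'): step: R->6, L=4; F->plug->B->R->E->L->F->refl->D->L'->A->R'->C->plug->C
Char 6 ('F'): step: R->7, L=4; F->plug->B->R->H->L->E->refl->A->L'->B->R'->E->plug->G
Char 7 ('A'): step: R->0, L->5 (L advanced); A->plug->A->R->G->L->D->refl->F->L'->C->R'->H->plug->H
Char 8 ('B'): step: R->1, L=5; B->plug->F->R->E->L->A->refl->E->L'->D->R'->A->plug->A
Char 9 ('G'): step: R->2, L=5; G->plug->E->R->D->L->E->refl->A->L'->E->R'->G->plug->E
Char 10 ('C'): step: R->3, L=5; C->plug->C->R->G->L->D->refl->F->L'->C->R'->D->plug->D
Char 11 ('G'): step: R->4, L=5; G->plug->E->R->C->L->F->refl->D->L'->G->R'->D->plug->D
Final: ciphertext=EEDFCGHAEDD, RIGHT=4, LEFT=5

Answer: EEDFCGHAEDD 4 5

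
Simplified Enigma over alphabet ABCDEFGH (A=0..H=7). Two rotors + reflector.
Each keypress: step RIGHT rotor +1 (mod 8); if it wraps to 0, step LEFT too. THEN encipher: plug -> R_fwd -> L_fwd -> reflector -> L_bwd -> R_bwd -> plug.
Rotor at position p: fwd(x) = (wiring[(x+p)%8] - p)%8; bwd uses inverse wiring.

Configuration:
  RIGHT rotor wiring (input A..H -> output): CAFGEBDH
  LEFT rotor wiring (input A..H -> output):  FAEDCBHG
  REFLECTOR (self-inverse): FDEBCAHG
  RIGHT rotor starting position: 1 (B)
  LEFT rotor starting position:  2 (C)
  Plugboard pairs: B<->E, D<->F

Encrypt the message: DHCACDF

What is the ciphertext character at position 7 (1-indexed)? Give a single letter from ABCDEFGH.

Char 1 ('D'): step: R->2, L=2; D->plug->F->R->F->L->E->refl->C->L'->A->R'->G->plug->G
Char 2 ('H'): step: R->3, L=2; H->plug->H->R->C->L->A->refl->F->L'->E->R'->E->plug->B
Char 3 ('C'): step: R->4, L=2; C->plug->C->R->H->L->G->refl->H->L'->D->R'->D->plug->F
Char 4 ('A'): step: R->5, L=2; A->plug->A->R->E->L->F->refl->A->L'->C->R'->C->plug->C
Char 5 ('C'): step: R->6, L=2; C->plug->C->R->E->L->F->refl->A->L'->C->R'->D->plug->F
Char 6 ('D'): step: R->7, L=2; D->plug->F->R->F->L->E->refl->C->L'->A->R'->A->plug->A
Char 7 ('F'): step: R->0, L->3 (L advanced); F->plug->D->R->G->L->F->refl->A->L'->A->R'->B->plug->E

E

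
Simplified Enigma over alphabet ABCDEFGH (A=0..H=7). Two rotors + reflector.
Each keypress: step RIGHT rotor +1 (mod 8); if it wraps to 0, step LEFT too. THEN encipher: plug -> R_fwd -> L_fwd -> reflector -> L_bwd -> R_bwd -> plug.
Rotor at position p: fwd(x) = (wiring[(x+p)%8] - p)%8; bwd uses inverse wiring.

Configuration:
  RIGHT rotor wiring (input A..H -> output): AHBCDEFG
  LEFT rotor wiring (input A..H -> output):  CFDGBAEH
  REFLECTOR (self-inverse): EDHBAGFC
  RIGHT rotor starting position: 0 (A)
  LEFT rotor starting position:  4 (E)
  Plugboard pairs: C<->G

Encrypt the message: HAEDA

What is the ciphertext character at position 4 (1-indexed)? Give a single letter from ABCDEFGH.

Char 1 ('H'): step: R->1, L=4; H->plug->H->R->H->L->C->refl->H->L'->G->R'->A->plug->A
Char 2 ('A'): step: R->2, L=4; A->plug->A->R->H->L->C->refl->H->L'->G->R'->G->plug->C
Char 3 ('E'): step: R->3, L=4; E->plug->E->R->D->L->D->refl->B->L'->F->R'->F->plug->F
Char 4 ('D'): step: R->4, L=4; D->plug->D->R->C->L->A->refl->E->L'->B->R'->C->plug->G

G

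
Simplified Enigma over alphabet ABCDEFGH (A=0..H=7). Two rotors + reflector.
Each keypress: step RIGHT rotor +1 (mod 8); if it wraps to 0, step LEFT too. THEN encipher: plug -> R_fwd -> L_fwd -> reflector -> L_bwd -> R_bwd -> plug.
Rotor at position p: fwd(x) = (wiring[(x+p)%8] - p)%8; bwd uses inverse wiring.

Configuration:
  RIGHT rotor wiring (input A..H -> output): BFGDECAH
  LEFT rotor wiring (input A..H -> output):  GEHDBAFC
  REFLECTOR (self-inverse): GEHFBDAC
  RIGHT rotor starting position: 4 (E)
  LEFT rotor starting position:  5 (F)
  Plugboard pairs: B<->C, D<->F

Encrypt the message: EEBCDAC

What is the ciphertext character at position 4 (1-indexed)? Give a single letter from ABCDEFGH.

Char 1 ('E'): step: R->5, L=5; E->plug->E->R->A->L->D->refl->F->L'->C->R'->C->plug->B
Char 2 ('E'): step: R->6, L=5; E->plug->E->R->A->L->D->refl->F->L'->C->R'->A->plug->A
Char 3 ('B'): step: R->7, L=5; B->plug->C->R->G->L->G->refl->A->L'->B->R'->H->plug->H
Char 4 ('C'): step: R->0, L->6 (L advanced); C->plug->B->R->F->L->F->refl->D->L'->G->R'->C->plug->B

B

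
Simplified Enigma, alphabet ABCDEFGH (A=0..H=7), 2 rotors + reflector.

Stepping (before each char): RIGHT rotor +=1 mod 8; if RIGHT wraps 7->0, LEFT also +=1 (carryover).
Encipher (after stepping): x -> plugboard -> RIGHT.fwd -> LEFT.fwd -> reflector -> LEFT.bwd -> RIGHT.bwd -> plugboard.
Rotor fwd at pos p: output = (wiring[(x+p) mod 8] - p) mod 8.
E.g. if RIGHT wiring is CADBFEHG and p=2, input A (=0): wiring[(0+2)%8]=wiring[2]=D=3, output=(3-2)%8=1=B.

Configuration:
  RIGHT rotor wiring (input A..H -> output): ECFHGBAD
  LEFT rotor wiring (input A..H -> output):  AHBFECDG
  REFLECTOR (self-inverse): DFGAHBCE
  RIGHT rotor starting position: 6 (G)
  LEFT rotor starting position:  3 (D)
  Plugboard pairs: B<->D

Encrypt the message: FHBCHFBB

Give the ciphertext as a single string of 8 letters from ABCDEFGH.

Answer: EFEGABCA

Derivation:
Char 1 ('F'): step: R->7, L=3; F->plug->F->R->H->L->G->refl->C->L'->A->R'->E->plug->E
Char 2 ('H'): step: R->0, L->4 (L advanced); H->plug->H->R->D->L->C->refl->G->L'->B->R'->F->plug->F
Char 3 ('B'): step: R->1, L=4; B->plug->D->R->F->L->D->refl->A->L'->A->R'->E->plug->E
Char 4 ('C'): step: R->2, L=4; C->plug->C->R->E->L->E->refl->H->L'->C->R'->G->plug->G
Char 5 ('H'): step: R->3, L=4; H->plug->H->R->C->L->H->refl->E->L'->E->R'->A->plug->A
Char 6 ('F'): step: R->4, L=4; F->plug->F->R->G->L->F->refl->B->L'->H->R'->D->plug->B
Char 7 ('B'): step: R->5, L=4; B->plug->D->R->H->L->B->refl->F->L'->G->R'->C->plug->C
Char 8 ('B'): step: R->6, L=4; B->plug->D->R->E->L->E->refl->H->L'->C->R'->A->plug->A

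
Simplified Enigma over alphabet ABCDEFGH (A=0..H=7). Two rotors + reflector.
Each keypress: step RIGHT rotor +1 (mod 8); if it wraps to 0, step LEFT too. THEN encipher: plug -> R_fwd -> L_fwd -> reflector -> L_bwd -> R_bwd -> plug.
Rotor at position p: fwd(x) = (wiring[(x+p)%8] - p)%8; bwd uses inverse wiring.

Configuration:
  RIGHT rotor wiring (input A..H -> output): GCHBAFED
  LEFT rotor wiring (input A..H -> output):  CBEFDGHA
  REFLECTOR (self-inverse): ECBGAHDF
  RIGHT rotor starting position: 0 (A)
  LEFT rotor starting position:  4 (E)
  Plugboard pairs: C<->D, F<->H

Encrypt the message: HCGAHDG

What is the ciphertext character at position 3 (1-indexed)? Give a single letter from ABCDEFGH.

Char 1 ('H'): step: R->1, L=4; H->plug->F->R->D->L->E->refl->A->L'->G->R'->B->plug->B
Char 2 ('C'): step: R->2, L=4; C->plug->D->R->D->L->E->refl->A->L'->G->R'->C->plug->D
Char 3 ('G'): step: R->3, L=4; G->plug->G->R->H->L->B->refl->C->L'->B->R'->D->plug->C

C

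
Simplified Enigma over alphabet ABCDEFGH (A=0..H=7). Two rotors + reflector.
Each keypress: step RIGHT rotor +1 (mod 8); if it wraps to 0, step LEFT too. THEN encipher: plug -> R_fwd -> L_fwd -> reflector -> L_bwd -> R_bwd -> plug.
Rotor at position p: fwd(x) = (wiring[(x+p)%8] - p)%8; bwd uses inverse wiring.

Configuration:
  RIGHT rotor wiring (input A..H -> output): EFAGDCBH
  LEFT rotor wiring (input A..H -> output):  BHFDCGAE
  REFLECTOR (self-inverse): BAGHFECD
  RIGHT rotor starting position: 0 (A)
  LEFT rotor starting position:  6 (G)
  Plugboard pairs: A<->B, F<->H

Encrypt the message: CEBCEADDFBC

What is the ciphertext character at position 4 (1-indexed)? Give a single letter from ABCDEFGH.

Char 1 ('C'): step: R->1, L=6; C->plug->C->R->F->L->F->refl->E->L'->G->R'->G->plug->G
Char 2 ('E'): step: R->2, L=6; E->plug->E->R->H->L->A->refl->B->L'->D->R'->H->plug->F
Char 3 ('B'): step: R->3, L=6; B->plug->A->R->D->L->B->refl->A->L'->H->R'->C->plug->C
Char 4 ('C'): step: R->4, L=6; C->plug->C->R->F->L->F->refl->E->L'->G->R'->B->plug->A

A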